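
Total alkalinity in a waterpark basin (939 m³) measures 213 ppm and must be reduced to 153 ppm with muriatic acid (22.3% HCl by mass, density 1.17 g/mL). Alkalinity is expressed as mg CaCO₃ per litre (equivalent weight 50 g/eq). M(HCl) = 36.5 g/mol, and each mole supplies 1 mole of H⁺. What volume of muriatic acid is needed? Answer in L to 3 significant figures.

Volume: 939 m³ = 939,000 L.
Alkalinity to neutralize: (213 − 153) = 60 mg/L as CaCO₃ × 939,000 L = 56,340 g as CaCO₃.
Equivalents of H⁺ required: 56,340 ÷ 50 g/eq = 1127 eq = 1127 mol HCl.
Mass of HCl: 1127 × 36.5 = 41,130 g.
Mass of 22.3% solution: 41,130 / 0.223 = 184,400 g.
Volume: 184,400 g ÷ 1.17 g/mL = 157,600 mL.

158 L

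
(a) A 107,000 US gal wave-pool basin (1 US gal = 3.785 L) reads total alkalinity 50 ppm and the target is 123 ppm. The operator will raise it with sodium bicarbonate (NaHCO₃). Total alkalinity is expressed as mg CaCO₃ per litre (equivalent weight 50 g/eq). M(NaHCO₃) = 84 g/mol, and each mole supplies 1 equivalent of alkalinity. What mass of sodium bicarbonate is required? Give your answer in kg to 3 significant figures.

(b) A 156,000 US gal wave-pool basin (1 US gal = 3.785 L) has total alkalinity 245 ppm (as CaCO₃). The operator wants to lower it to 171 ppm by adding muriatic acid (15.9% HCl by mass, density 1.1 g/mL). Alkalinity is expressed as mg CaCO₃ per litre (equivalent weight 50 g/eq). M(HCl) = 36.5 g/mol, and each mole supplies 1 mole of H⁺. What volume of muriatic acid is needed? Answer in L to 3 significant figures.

(a) Volume: 107,000 US gal × 3.785 L/gal = 404,995 L.
(a) Alkalinity to add: (123 − 50) = 73 mg/L as CaCO₃ × 404,995 L = 29,560 g as CaCO₃.
(a) Equivalents: 29,560 g ÷ 50 g/eq = 591.3 eq.
(a) NaHCO₃ supplies 1 eq per mole → 591.3 mol.
(a) Mass: 591.3 mol × 84 g/mol = 49,670 g.

(b) Volume: 156,000 US gal × 3.785 L/gal = 590,460 L.
(b) Alkalinity to neutralize: (245 − 171) = 74 mg/L as CaCO₃ × 590,460 L = 43,690 g as CaCO₃.
(b) Equivalents of H⁺ required: 43,690 ÷ 50 g/eq = 873.9 eq = 873.9 mol HCl.
(b) Mass of HCl: 873.9 × 36.5 = 31,900 g.
(b) Mass of 15.9% solution: 31,900 / 0.159 = 200,600 g.
(b) Volume: 200,600 g ÷ 1.1 g/mL = 182,400 mL.

(a) 49.7 kg; (b) 182 L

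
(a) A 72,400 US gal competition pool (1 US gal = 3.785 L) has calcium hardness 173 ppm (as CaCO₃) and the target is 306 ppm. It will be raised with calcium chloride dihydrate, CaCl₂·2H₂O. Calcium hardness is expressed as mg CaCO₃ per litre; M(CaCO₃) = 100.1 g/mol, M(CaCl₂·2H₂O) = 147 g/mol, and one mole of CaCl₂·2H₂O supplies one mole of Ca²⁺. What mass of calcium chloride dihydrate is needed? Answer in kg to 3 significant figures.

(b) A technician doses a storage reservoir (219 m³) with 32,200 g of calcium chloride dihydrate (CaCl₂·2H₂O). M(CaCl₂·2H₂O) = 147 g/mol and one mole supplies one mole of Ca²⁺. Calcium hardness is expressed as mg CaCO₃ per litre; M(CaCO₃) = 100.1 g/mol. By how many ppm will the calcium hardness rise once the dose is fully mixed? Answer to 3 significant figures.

(a) 53.5 kg; (b) 100 ppm

(a) Volume: 72,400 US gal × 3.785 L/gal = 274,034 L.
(a) Hardness to add: (306 − 173) = 133 mg/L as CaCO₃ × 274,034 L = 36,450 g as CaCO₃.
(a) Moles of Ca²⁺ (1 mol Ca²⁺ ≡ 1 mol CaCO₃): 36,450 / 100.1 g/mol = 364.1 mol.
(a) Mass of CaCl₂·2H₂O: 364.1 × 147 = 53,520 g.

(b) Volume: 219 m³ = 219,000 L.
(b) Moles of Ca²⁺: 32,200 g ÷ 147 g/mol = 219 mol.
(b) As CaCO₃: 219 mol × 100.1 g/mol = 21,930 g.
(b) Rise: 21,930 g / 219,000 L × 1000 = 100.1 mg/L.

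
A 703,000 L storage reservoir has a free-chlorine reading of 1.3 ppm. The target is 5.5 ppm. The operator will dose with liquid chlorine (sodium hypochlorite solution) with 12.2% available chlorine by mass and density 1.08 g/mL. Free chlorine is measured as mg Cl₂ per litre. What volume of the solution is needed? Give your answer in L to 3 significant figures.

Chlorine deficit: 5.5 − 1.3 = 4.2 ppm = 4.2 mg/L as Cl₂.
Cl₂ equivalent needed: 4.2 mg/L × 703,000 L = 2,953,000 mg = 2953 g.
Product at 12.2% available chlorine: 2953 / 0.122 = 24,200 g.
Volume at density 1.08 g/mL: 24,200 g ÷ 1.08 g/mL = 22,410 mL.

22.4 L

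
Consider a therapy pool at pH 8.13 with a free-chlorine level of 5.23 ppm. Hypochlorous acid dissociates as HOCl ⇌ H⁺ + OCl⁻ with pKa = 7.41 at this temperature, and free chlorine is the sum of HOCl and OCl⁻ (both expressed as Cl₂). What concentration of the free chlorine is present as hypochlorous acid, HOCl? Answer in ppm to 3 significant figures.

0.837 ppm

[OCl⁻]/[HOCl] = 10^(pH − pKa) = 10^(8.13 − 7.41) = 10^0.72 = 5.248.
Fraction as HOCl = 1 / (1 + 5.248) = 0.16.
HOCl = 0.16 × 5.23 ppm = 0.8371 ppm.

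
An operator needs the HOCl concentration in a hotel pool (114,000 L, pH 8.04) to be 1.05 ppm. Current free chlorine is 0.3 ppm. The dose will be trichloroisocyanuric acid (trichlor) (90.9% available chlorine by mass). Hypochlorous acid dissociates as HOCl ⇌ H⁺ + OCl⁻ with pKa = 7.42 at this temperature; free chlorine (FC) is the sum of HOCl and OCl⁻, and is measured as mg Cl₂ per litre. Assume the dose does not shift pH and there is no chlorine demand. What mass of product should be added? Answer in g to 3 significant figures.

643 g

[OCl⁻]/[HOCl] = 10^(pH − pKa) = 10^(8.04 − 7.42) = 4.169; fraction as HOCl = 1/(1 + 4.169) = 0.1935.
Free chlorine required for 1.05 ppm HOCl: 1.05 / 0.1935 = 5.427 ppm.
FC to add: 5.427 − 0.3 = 5.127 mg/L as Cl₂.
Cl₂ equivalent: 5.127 mg/L × 114,000 L = 584.5 g.
Product at 90.9% available Cl: 584.5 / 0.909 = 643 g.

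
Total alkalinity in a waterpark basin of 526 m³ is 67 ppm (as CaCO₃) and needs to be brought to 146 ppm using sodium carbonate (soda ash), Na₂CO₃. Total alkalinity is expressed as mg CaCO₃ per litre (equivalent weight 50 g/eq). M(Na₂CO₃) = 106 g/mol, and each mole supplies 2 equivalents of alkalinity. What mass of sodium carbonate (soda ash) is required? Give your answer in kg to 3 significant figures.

44.0 kg

Volume: 526 m³ = 526,000 L.
Alkalinity to add: (146 − 67) = 79 mg/L as CaCO₃ × 526,000 L = 41,550 g as CaCO₃.
Equivalents: 41,550 g ÷ 50 g/eq = 831.1 eq.
Each mole of Na₂CO₃ supplies 2 eq, so 831.1 / 2 = 415.5 mol.
Mass: 415.5 mol × 106 g/mol = 44,050 g.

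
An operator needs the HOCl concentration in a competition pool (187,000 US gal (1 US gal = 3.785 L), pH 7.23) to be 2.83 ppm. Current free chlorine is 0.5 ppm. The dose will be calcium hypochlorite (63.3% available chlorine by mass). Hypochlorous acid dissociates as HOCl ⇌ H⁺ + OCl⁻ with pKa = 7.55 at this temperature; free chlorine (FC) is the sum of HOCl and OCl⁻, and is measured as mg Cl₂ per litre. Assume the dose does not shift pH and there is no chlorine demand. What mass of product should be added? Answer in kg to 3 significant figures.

Volume: 187,000 US gal × 3.785 L/gal = 707,795 L.
[OCl⁻]/[HOCl] = 10^(pH − pKa) = 10^(7.23 − 7.55) = 0.4786; fraction as HOCl = 1/(1 + 0.4786) = 0.6763.
Free chlorine required for 2.83 ppm HOCl: 2.83 / 0.6763 = 4.185 ppm.
FC to add: 4.185 − 0.5 = 3.685 mg/L as Cl₂.
Cl₂ equivalent: 3.685 mg/L × 707,795 L = 2608 g.
Product at 63.3% available Cl: 2608 / 0.633 = 4120 g.

4.12 kg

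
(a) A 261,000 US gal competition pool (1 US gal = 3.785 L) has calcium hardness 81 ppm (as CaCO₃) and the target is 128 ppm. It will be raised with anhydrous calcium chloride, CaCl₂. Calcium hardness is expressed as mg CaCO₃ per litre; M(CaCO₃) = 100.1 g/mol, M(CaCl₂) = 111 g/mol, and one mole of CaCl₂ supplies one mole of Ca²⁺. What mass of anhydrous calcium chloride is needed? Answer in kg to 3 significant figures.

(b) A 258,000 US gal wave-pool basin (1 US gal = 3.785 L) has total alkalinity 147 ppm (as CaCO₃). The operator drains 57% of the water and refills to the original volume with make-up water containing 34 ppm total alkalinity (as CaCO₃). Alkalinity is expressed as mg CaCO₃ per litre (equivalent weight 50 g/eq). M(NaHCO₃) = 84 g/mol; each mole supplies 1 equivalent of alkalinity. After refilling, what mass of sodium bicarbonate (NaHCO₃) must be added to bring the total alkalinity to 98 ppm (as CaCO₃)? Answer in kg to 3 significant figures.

(a) Volume: 261,000 US gal × 3.785 L/gal = 987,885 L.
(a) Hardness to add: (128 − 81) = 47 mg/L as CaCO₃ × 987,885 L = 46,430 g as CaCO₃.
(a) Moles of Ca²⁺ (1 mol Ca²⁺ ≡ 1 mol CaCO₃): 46,430 / 100.1 g/mol = 463.8 mol.
(a) Mass of CaCl₂: 463.8 × 111 = 51,490 g.

(b) Volume: 258,000 US gal × 3.785 L/gal = 976,530 L.
(b) After draining 57% and refilling: 147 × 0.43 + 34 × 0.57 = 82.59 ppm.
(b) Deficit to target: 98 − 82.59 = 15.41 mg/L.
(b) As CaCO₃: 15.41 mg/L × 976,530 L = 15,050 g; ÷ 50 g/eq ÷ 1 = 301 mol NaHCO₃.
(b) Mass: 301 × 84 = 25,280 g.

(a) 51.5 kg; (b) 25.3 kg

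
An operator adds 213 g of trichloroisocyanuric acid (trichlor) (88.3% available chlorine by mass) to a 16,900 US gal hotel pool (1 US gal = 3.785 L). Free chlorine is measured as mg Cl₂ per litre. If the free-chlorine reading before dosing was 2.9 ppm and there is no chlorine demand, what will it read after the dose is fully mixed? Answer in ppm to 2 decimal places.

5.84 ppm

Volume: 16,900 US gal × 3.785 L/gal = 63,966 L.
Available chlorine delivered: 213 g × 0.883 = 188.1 g as Cl₂.
Concentration rise: 188.1 g / 63,966 L = 2.94 mg/L = 2.94 ppm.
Final FC: 2.9 + 2.94 = 5.84 ppm.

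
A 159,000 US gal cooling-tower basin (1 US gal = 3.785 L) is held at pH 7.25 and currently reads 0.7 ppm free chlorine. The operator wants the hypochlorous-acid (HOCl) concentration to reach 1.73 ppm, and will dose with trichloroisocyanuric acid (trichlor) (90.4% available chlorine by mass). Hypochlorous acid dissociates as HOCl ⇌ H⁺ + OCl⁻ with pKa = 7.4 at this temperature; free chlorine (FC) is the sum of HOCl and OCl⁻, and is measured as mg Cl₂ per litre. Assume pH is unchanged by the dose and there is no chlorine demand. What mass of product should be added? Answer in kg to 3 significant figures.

1.50 kg

Volume: 159,000 US gal × 3.785 L/gal = 601,815 L.
[OCl⁻]/[HOCl] = 10^(pH − pKa) = 10^(7.25 − 7.4) = 0.7079; fraction as HOCl = 1/(1 + 0.7079) = 0.5855.
Free chlorine required for 1.73 ppm HOCl: 1.73 / 0.5855 = 2.955 ppm.
FC to add: 2.955 − 0.7 = 2.255 mg/L as Cl₂.
Cl₂ equivalent: 2.255 mg/L × 601,815 L = 1357 g.
Product at 90.4% available Cl: 1357 / 0.904 = 1501 g.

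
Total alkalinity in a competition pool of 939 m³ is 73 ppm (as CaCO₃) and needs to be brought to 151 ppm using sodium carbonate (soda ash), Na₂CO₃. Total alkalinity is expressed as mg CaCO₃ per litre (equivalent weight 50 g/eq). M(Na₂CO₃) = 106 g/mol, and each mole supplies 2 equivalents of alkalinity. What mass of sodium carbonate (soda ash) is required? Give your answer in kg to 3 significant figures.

Volume: 939 m³ = 939,000 L.
Alkalinity to add: (151 − 73) = 78 mg/L as CaCO₃ × 939,000 L = 73,240 g as CaCO₃.
Equivalents: 73,240 g ÷ 50 g/eq = 1465 eq.
Each mole of Na₂CO₃ supplies 2 eq, so 1465 / 2 = 732.4 mol.
Mass: 732.4 mol × 106 g/mol = 77,640 g.

77.6 kg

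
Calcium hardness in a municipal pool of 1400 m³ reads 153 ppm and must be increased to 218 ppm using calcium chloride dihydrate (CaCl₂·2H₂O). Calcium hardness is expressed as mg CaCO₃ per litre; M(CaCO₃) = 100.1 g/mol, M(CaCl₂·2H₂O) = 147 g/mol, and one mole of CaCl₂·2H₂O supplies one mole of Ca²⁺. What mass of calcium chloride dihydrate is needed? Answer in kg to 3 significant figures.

134 kg

Volume: 1400 m³ = 1,400,000 L.
Hardness to add: (218 − 153) = 65 mg/L as CaCO₃ × 1,400,000 L = 91,000 g as CaCO₃.
Moles of Ca²⁺ (1 mol Ca²⁺ ≡ 1 mol CaCO₃): 91,000 / 100.1 g/mol = 909.1 mol.
Mass of CaCl₂·2H₂O: 909.1 × 147 = 133,600 g.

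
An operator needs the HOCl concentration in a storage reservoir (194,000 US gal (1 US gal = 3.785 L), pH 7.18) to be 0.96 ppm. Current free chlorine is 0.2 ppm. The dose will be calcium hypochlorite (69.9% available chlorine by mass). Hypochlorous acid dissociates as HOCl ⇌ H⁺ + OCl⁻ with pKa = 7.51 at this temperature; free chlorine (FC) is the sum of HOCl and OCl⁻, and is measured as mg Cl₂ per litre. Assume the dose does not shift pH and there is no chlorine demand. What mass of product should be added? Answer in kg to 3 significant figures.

Volume: 194,000 US gal × 3.785 L/gal = 734,290 L.
[OCl⁻]/[HOCl] = 10^(pH − pKa) = 10^(7.18 − 7.51) = 0.4677; fraction as HOCl = 1/(1 + 0.4677) = 0.6813.
Free chlorine required for 0.96 ppm HOCl: 0.96 / 0.6813 = 1.409 ppm.
FC to add: 1.409 − 0.2 = 1.209 mg/L as Cl₂.
Cl₂ equivalent: 1.209 mg/L × 734,290 L = 887.8 g.
Product at 69.9% available Cl: 887.8 / 0.699 = 1270 g.

1.27 kg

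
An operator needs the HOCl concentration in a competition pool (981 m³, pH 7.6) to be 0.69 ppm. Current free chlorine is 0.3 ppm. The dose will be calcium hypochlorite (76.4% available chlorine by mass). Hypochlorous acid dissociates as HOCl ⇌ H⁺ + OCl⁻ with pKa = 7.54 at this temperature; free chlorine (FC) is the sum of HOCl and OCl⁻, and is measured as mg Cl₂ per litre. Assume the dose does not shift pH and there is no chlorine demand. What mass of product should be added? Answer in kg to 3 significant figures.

1.52 kg

Volume: 981 m³ = 981,000 L.
[OCl⁻]/[HOCl] = 10^(pH − pKa) = 10^(7.6 − 7.54) = 1.148; fraction as HOCl = 1/(1 + 1.148) = 0.4655.
Free chlorine required for 0.69 ppm HOCl: 0.69 / 0.4655 = 1.482 ppm.
FC to add: 1.482 − 0.3 = 1.182 mg/L as Cl₂.
Cl₂ equivalent: 1.182 mg/L × 981,000 L = 1160 g.
Product at 76.4% available Cl: 1160 / 0.764 = 1518 g.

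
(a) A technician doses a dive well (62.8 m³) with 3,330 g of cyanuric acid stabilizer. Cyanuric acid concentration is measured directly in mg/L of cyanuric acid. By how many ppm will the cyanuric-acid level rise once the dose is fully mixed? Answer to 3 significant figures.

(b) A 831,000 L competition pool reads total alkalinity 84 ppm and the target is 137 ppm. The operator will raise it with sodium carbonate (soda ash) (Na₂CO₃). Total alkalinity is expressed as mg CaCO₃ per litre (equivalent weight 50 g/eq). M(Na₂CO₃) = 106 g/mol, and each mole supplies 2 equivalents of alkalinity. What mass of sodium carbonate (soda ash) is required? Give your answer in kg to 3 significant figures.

(a) Volume: 62.8 m³ = 62,800 L.
(a) Rise: 3,330 g / 62,800 L × 1000 = 53.03 mg/L.

(b) Alkalinity to add: (137 − 84) = 53 mg/L as CaCO₃ × 831,000 L = 44,040 g as CaCO₃.
(b) Equivalents: 44,040 g ÷ 50 g/eq = 880.9 eq.
(b) Each mole of Na₂CO₃ supplies 2 eq, so 880.9 / 2 = 440.4 mol.
(b) Mass: 440.4 mol × 106 g/mol = 46,690 g.

(a) 53.0 ppm; (b) 46.7 kg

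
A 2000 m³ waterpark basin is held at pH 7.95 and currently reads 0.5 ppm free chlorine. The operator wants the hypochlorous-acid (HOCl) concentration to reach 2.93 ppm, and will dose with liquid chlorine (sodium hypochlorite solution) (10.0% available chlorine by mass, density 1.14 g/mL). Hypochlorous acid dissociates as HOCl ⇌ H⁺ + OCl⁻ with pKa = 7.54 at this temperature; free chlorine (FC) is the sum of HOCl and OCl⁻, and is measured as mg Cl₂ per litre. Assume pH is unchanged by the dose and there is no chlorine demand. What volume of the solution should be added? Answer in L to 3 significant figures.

Volume: 2000 m³ = 2,000,000 L.
[OCl⁻]/[HOCl] = 10^(pH − pKa) = 10^(7.95 − 7.54) = 2.57; fraction as HOCl = 1/(1 + 2.57) = 0.2801.
Free chlorine required for 2.93 ppm HOCl: 2.93 / 0.2801 = 10.46 ppm.
FC to add: 10.46 − 0.5 = 9.961 mg/L as Cl₂.
Cl₂ equivalent: 9.961 mg/L × 2,000,000 L = 19,920 g.
Product at 10.0% available Cl: 19,920 / 0.1 = 199,200 g.
Volume: 199,200 g ÷ 1.14 g/mL = 174,800 mL.

175 L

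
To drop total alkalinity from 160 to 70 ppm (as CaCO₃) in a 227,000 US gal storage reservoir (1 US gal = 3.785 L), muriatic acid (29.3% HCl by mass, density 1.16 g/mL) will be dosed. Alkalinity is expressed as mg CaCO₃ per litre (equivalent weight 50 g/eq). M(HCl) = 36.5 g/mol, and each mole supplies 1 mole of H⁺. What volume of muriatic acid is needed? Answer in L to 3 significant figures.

Volume: 227,000 US gal × 3.785 L/gal = 859,195 L.
Alkalinity to neutralize: (160 − 70) = 90 mg/L as CaCO₃ × 859,195 L = 77,330 g as CaCO₃.
Equivalents of H⁺ required: 77,330 ÷ 50 g/eq = 1547 eq = 1547 mol HCl.
Mass of HCl: 1547 × 36.5 = 56,450 g.
Mass of 29.3% solution: 56,450 / 0.293 = 192,700 g.
Volume: 192,700 g ÷ 1.16 g/mL = 166,100 mL.

166 L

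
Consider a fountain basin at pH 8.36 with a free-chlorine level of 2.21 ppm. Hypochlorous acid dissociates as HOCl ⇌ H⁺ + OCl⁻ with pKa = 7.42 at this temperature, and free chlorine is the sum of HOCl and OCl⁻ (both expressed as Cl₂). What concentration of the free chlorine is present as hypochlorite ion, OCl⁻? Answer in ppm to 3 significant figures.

1.98 ppm

[OCl⁻]/[HOCl] = 10^(pH − pKa) = 10^(8.36 − 7.42) = 10^0.94 = 8.71.
Fraction as HOCl = 1 / (1 + 8.71) = 0.103.
OCl⁻ = (1 − 0.103) × 2.21 ppm = 1.982 ppm.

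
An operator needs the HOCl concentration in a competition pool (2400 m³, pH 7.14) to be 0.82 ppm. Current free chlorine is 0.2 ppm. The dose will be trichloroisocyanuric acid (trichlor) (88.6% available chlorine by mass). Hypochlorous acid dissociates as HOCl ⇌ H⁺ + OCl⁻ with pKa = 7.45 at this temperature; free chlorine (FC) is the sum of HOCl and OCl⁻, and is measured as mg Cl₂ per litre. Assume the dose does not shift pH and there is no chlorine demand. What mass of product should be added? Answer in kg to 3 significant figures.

Volume: 2400 m³ = 2,400,000 L.
[OCl⁻]/[HOCl] = 10^(pH − pKa) = 10^(7.14 − 7.45) = 0.4898; fraction as HOCl = 1/(1 + 0.4898) = 0.6712.
Free chlorine required for 0.82 ppm HOCl: 0.82 / 0.6712 = 1.222 ppm.
FC to add: 1.222 − 0.2 = 1.022 mg/L as Cl₂.
Cl₂ equivalent: 1.022 mg/L × 2,400,000 L = 2452 g.
Product at 88.6% available Cl: 2452 / 0.886 = 2767 g.

2.77 kg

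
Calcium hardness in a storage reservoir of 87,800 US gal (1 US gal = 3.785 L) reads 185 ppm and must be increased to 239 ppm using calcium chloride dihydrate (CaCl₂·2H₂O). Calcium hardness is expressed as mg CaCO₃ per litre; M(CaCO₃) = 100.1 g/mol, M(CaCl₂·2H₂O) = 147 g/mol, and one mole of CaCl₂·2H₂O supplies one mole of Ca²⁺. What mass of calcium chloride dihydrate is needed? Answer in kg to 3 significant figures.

26.4 kg

Volume: 87,800 US gal × 3.785 L/gal = 332,323 L.
Hardness to add: (239 − 185) = 54 mg/L as CaCO₃ × 332,323 L = 17,950 g as CaCO₃.
Moles of Ca²⁺ (1 mol Ca²⁺ ≡ 1 mol CaCO₃): 17,950 / 100.1 g/mol = 179.3 mol.
Mass of CaCl₂·2H₂O: 179.3 × 147 = 26,350 g.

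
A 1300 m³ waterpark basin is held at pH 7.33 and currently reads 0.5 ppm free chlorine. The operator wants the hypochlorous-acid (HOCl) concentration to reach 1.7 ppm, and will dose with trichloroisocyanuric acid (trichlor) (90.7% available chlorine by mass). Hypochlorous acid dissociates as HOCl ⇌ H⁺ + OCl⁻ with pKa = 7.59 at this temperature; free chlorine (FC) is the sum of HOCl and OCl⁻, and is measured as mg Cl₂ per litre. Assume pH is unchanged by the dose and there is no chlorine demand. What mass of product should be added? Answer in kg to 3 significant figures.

Volume: 1300 m³ = 1,300,000 L.
[OCl⁻]/[HOCl] = 10^(pH − pKa) = 10^(7.33 − 7.59) = 0.5495; fraction as HOCl = 1/(1 + 0.5495) = 0.6454.
Free chlorine required for 1.7 ppm HOCl: 1.7 / 0.6454 = 2.634 ppm.
FC to add: 2.634 − 0.5 = 2.134 mg/L as Cl₂.
Cl₂ equivalent: 2.134 mg/L × 1,300,000 L = 2774 g.
Product at 90.7% available Cl: 2774 / 0.907 = 3059 g.

3.06 kg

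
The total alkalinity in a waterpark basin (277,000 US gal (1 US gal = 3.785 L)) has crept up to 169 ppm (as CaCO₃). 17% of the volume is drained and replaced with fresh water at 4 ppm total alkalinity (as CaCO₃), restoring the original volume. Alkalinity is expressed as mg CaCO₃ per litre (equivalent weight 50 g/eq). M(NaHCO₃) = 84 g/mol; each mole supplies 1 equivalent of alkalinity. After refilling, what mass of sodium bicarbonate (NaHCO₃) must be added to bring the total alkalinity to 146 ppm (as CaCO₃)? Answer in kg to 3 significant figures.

Volume: 277,000 US gal × 3.785 L/gal = 1,048,445 L.
After draining 17% and refilling: 169 × 0.83 + 4 × 0.17 = 140.95 ppm.
Deficit to target: 146 − 140.95 = 5.05 mg/L.
As CaCO₃: 5.05 mg/L × 1,048,445 L = 5295 g; ÷ 50 g/eq ÷ 1 = 105.9 mol NaHCO₃.
Mass: 105.9 × 84 = 8895 g.

8.90 kg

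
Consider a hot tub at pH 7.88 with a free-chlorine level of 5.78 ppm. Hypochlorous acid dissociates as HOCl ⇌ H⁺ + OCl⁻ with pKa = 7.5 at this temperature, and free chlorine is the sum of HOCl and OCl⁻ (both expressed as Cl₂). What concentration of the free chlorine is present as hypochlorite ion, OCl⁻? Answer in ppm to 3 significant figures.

[OCl⁻]/[HOCl] = 10^(pH − pKa) = 10^(7.88 − 7.5) = 10^0.38 = 2.399.
Fraction as HOCl = 1 / (1 + 2.399) = 0.2942.
OCl⁻ = (1 − 0.2942) × 5.78 ppm = 4.079 ppm.

4.08 ppm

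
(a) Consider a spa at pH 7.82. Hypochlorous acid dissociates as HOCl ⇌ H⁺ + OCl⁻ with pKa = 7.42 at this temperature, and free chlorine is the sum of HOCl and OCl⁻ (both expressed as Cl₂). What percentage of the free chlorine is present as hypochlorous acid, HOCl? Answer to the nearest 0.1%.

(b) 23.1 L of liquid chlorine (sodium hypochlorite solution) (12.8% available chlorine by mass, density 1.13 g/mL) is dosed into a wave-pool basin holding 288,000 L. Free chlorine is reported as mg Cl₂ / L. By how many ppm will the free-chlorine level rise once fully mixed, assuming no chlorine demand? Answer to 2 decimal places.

(a) 28.5%; (b) 11.60 ppm

(a) [OCl⁻]/[HOCl] = 10^(pH − pKa) = 10^(7.82 − 7.42) = 10^0.40 = 2.512.
(a) Fraction as HOCl = 1 / (1 + 2.512) = 0.2847.

(b) Mass of solution: 23.1 L × 1000 mL/L × 1.13 g/mL = 26,100 g.
(b) Available chlorine delivered: 26,100 g × 0.128 = 3341 g as Cl₂.
(b) Concentration rise: 3341 g / 288,000 L = 11.6 mg/L = 11.60 ppm.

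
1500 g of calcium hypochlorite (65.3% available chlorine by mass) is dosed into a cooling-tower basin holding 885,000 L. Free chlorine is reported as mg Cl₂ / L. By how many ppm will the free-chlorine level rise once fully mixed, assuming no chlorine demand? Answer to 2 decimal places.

1.11 ppm

Available chlorine delivered: 1500 g × 0.653 = 979.5 g as Cl₂.
Concentration rise: 979.5 g / 885,000 L = 1.107 mg/L = 1.11 ppm.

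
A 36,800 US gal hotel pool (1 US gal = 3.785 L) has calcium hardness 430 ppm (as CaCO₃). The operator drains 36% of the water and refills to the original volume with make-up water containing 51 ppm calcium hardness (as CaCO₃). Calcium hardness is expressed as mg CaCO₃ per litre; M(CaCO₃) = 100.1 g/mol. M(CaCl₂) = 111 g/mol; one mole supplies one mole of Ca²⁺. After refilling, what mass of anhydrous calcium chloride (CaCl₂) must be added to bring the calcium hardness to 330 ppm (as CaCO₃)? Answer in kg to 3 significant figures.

5.63 kg

Volume: 36,800 US gal × 3.785 L/gal = 139,288 L.
After draining 36% and refilling: 430 × 0.64 + 51 × 0.36 = 293.56 ppm.
Deficit to target: 330 − 293.56 = 36.44 mg/L.
As CaCO₃: 36.44 mg/L × 139,288 L = 5076 g; ÷ 100.1 = 50.71 mol Ca²⁺.
Mass: 50.71 × 111 = 5628 g.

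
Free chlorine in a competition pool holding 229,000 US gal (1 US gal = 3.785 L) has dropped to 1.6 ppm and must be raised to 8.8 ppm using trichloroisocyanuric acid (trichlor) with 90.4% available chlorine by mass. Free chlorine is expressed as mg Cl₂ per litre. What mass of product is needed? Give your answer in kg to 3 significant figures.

6.90 kg

Volume: 229,000 US gal × 3.785 L/gal = 866,765 L.
Chlorine deficit: 8.8 − 1.6 = 7.2 ppm = 7.2 mg/L as Cl₂.
Cl₂ equivalent needed: 7.2 mg/L × 866,765 L = 6,241,000 mg = 6241 g.
Product at 90.4% available chlorine: 6241 / 0.904 = 6903 g.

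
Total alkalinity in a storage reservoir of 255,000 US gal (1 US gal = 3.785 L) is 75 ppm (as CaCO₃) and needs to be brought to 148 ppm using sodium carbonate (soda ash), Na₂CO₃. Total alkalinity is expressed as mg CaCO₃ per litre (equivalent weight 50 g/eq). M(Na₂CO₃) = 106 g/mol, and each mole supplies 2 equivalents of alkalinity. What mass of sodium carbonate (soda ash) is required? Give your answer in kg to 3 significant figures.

Volume: 255,000 US gal × 3.785 L/gal = 965,175 L.
Alkalinity to add: (148 − 75) = 73 mg/L as CaCO₃ × 965,175 L = 70,460 g as CaCO₃.
Equivalents: 70,460 g ÷ 50 g/eq = 1409 eq.
Each mole of Na₂CO₃ supplies 2 eq, so 1409 / 2 = 704.6 mol.
Mass: 704.6 mol × 106 g/mol = 74,690 g.

74.7 kg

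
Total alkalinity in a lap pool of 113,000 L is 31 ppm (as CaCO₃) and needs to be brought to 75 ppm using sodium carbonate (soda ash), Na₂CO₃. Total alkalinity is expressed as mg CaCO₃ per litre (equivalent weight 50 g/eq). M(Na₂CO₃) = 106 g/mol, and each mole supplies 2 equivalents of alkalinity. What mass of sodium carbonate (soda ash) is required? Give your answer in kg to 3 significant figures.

5.27 kg

Alkalinity to add: (75 − 31) = 44 mg/L as CaCO₃ × 113,000 L = 4972 g as CaCO₃.
Equivalents: 4972 g ÷ 50 g/eq = 99.44 eq.
Each mole of Na₂CO₃ supplies 2 eq, so 99.44 / 2 = 49.72 mol.
Mass: 49.72 mol × 106 g/mol = 5270 g.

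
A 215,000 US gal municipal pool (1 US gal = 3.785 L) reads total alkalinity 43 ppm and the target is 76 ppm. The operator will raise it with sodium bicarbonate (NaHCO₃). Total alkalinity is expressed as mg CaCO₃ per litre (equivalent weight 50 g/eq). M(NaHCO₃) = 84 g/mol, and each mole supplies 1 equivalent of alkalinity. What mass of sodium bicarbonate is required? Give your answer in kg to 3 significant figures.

Volume: 215,000 US gal × 3.785 L/gal = 813,775 L.
Alkalinity to add: (76 − 43) = 33 mg/L as CaCO₃ × 813,775 L = 26,850 g as CaCO₃.
Equivalents: 26,850 g ÷ 50 g/eq = 537.1 eq.
NaHCO₃ supplies 1 eq per mole → 537.1 mol.
Mass: 537.1 mol × 84 g/mol = 45,120 g.

45.1 kg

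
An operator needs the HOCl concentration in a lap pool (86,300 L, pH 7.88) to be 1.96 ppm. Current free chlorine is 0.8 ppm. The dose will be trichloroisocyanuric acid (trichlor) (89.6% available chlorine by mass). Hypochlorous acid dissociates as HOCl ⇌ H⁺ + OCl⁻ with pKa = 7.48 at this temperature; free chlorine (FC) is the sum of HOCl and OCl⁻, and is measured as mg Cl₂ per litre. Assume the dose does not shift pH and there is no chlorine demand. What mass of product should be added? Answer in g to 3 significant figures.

[OCl⁻]/[HOCl] = 10^(pH − pKa) = 10^(7.88 − 7.48) = 2.512; fraction as HOCl = 1/(1 + 2.512) = 0.2847.
Free chlorine required for 1.96 ppm HOCl: 1.96 / 0.2847 = 6.883 ppm.
FC to add: 6.883 − 0.8 = 6.083 mg/L as Cl₂.
Cl₂ equivalent: 6.083 mg/L × 86,300 L = 525 g.
Product at 89.6% available Cl: 525 / 0.896 = 585.9 g.

586 g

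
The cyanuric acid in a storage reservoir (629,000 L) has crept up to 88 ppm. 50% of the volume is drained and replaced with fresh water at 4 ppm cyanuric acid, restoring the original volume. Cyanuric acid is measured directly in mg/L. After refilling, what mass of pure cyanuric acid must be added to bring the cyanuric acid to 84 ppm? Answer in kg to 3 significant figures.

23.9 kg

After draining 50% and refilling: 88 × 0.50 + 4 × 0.50 = 46 ppm.
Deficit to target: 84 − 46 = 38 mg/L.
Mass: 38 mg/L × 629,000 L = 23,900 g cyanuric acid.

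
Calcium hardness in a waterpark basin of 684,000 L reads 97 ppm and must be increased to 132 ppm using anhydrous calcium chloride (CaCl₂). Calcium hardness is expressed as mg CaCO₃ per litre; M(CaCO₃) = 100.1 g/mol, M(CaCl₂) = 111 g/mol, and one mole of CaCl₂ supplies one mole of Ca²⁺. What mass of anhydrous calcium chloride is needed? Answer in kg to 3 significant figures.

Hardness to add: (132 − 97) = 35 mg/L as CaCO₃ × 684,000 L = 23,940 g as CaCO₃.
Moles of Ca²⁺ (1 mol Ca²⁺ ≡ 1 mol CaCO₃): 23,940 / 100.1 g/mol = 239.2 mol.
Mass of CaCl₂: 239.2 × 111 = 26,550 g.

26.5 kg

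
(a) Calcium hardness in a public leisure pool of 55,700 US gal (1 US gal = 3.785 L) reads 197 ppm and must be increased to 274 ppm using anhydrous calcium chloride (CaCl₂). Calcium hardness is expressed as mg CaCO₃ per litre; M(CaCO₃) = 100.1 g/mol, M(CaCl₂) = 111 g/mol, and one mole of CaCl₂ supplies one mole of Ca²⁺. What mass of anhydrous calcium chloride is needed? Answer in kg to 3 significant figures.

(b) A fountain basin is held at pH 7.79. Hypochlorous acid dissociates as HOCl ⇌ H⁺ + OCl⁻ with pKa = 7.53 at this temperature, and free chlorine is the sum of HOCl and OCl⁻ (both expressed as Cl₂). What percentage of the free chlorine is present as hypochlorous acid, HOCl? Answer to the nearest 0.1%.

(a) 18.0 kg; (b) 35.5%

(a) Volume: 55,700 US gal × 3.785 L/gal = 210,824 L.
(a) Hardness to add: (274 − 197) = 77 mg/L as CaCO₃ × 210,824 L = 16,230 g as CaCO₃.
(a) Moles of Ca²⁺ (1 mol Ca²⁺ ≡ 1 mol CaCO₃): 16,230 / 100.1 g/mol = 162.2 mol.
(a) Mass of CaCl₂: 162.2 × 111 = 18,000 g.

(b) [OCl⁻]/[HOCl] = 10^(pH − pKa) = 10^(7.79 − 7.53) = 10^0.26 = 1.82.
(b) Fraction as HOCl = 1 / (1 + 1.82) = 0.3546.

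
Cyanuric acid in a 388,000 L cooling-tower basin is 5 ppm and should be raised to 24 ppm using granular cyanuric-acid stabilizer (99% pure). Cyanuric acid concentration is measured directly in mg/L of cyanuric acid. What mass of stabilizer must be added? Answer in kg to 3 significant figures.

CYA to add: (24 − 5) = 19 mg/L × 388,000 L = 7372 g cyanuric acid.
At 99% purity: 7372 / 0.99 = 7446 g product.

7.45 kg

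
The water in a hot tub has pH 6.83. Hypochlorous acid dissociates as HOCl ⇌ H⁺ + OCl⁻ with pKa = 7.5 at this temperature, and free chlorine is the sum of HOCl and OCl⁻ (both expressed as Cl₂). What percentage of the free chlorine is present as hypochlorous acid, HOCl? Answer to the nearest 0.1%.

[OCl⁻]/[HOCl] = 10^(pH − pKa) = 10^(6.83 − 7.5) = 10^-0.67 = 0.2138.
Fraction as HOCl = 1 / (1 + 0.2138) = 0.8239.

82.4%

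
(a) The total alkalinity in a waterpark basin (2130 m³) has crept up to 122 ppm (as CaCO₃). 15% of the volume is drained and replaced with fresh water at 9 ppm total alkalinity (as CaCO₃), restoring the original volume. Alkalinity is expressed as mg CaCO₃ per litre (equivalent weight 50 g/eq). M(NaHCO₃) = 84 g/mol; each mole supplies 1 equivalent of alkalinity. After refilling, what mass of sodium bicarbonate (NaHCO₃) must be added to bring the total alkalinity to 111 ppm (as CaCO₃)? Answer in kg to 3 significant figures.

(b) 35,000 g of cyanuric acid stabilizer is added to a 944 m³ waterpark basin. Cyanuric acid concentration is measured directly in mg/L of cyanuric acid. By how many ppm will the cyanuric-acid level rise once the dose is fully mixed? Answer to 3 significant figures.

(a) 21.3 kg; (b) 37.1 ppm

(a) Volume: 2130 m³ = 2,130,000 L.
(a) After draining 15% and refilling: 122 × 0.85 + 9 × 0.15 = 105.05 ppm.
(a) Deficit to target: 111 − 105.05 = 5.95 mg/L.
(a) As CaCO₃: 5.95 mg/L × 2,130,000 L = 12,670 g; ÷ 50 g/eq ÷ 1 = 253.5 mol NaHCO₃.
(a) Mass: 253.5 × 84 = 21,290 g.

(b) Volume: 944 m³ = 944,000 L.
(b) Rise: 35,000 g / 944,000 L × 1000 = 37.08 mg/L.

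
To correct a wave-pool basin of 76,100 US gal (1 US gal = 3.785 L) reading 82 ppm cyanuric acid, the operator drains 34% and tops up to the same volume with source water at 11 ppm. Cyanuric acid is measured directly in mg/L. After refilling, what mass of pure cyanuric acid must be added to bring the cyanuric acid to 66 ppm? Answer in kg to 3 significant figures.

2.34 kg

Volume: 76,100 US gal × 3.785 L/gal = 288,038 L.
After draining 34% and refilling: 82 × 0.66 + 11 × 0.34 = 57.86 ppm.
Deficit to target: 66 − 57.86 = 8.14 mg/L.
Mass: 8.14 mg/L × 288,038 L = 2345 g cyanuric acid.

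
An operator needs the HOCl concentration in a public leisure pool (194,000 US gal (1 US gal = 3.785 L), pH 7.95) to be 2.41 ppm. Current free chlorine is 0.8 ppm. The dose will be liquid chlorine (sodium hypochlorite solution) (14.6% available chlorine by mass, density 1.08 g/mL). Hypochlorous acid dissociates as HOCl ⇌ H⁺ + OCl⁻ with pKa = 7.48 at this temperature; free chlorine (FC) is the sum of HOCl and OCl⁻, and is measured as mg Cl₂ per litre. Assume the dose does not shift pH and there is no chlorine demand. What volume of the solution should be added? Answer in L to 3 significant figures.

40.6 L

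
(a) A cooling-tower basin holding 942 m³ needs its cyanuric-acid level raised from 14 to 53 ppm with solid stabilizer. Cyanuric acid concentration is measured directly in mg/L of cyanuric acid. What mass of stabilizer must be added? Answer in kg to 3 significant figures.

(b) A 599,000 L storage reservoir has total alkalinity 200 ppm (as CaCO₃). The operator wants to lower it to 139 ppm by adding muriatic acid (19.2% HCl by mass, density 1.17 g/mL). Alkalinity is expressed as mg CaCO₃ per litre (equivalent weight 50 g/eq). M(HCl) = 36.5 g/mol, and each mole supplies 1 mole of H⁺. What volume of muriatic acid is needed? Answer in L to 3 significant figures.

(a) 36.7 kg; (b) 119 L

(a) Volume: 942 m³ = 942,000 L.
(a) CYA to add: (53 − 14) = 39 mg/L × 942,000 L = 36,740 g cyanuric acid.

(b) Alkalinity to neutralize: (200 − 139) = 61 mg/L as CaCO₃ × 599,000 L = 36,540 g as CaCO₃.
(b) Equivalents of H⁺ required: 36,540 ÷ 50 g/eq = 730.8 eq = 730.8 mol HCl.
(b) Mass of HCl: 730.8 × 36.5 = 26,670 g.
(b) Mass of 19.2% solution: 26,670 / 0.192 = 138,900 g.
(b) Volume: 138,900 g ÷ 1.17 g/mL = 118,700 mL.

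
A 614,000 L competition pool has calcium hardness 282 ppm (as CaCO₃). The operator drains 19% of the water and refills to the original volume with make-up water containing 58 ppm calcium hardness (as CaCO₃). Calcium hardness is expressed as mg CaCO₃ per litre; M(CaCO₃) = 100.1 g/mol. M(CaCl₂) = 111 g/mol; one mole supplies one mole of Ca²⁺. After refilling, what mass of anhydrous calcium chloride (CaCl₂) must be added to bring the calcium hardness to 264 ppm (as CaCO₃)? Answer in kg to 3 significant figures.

16.7 kg

After draining 19% and refilling: 282 × 0.81 + 58 × 0.19 = 239.44 ppm.
Deficit to target: 264 − 239.44 = 24.56 mg/L.
As CaCO₃: 24.56 mg/L × 614,000 L = 15,080 g; ÷ 100.1 = 150.6 mol Ca²⁺.
Mass: 150.6 × 111 = 16,720 g.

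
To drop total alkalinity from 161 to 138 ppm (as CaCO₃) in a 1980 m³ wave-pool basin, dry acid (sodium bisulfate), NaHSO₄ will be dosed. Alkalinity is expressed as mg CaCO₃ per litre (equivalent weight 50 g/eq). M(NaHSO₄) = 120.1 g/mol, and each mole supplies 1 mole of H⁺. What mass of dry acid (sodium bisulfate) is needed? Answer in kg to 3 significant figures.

Volume: 1980 m³ = 1,980,000 L.
Alkalinity to neutralize: (161 − 138) = 23 mg/L as CaCO₃ × 1,980,000 L = 45,540 g as CaCO₃.
Equivalents of H⁺ required: 45,540 ÷ 50 g/eq = 910.8 eq = 910.8 mol NaHSO₄.
Mass of NaHSO₄: 910.8 × 120.1 = 109,400 g.

109 kg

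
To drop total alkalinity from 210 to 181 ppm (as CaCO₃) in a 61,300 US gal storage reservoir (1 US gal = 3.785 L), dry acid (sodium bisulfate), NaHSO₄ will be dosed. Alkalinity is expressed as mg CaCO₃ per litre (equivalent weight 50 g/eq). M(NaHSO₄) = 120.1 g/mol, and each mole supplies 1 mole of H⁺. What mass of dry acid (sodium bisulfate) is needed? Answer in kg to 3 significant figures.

Volume: 61,300 US gal × 3.785 L/gal = 232,020 L.
Alkalinity to neutralize: (210 − 181) = 29 mg/L as CaCO₃ × 232,020 L = 6729 g as CaCO₃.
Equivalents of H⁺ required: 6729 ÷ 50 g/eq = 134.6 eq = 134.6 mol NaHSO₄.
Mass of NaHSO₄: 134.6 × 120.1 = 16,160 g.

16.2 kg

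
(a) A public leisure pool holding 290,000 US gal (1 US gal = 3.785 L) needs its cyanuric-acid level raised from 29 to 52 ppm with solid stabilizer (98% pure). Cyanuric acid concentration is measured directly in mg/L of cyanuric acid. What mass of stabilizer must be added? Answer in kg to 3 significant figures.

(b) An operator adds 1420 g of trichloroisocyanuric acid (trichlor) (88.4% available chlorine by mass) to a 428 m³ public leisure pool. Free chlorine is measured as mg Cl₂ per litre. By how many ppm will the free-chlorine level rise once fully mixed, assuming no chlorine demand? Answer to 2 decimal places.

(a) 25.8 kg; (b) 2.93 ppm

(a) Volume: 290,000 US gal × 3.785 L/gal = 1,097,650 L.
(a) CYA to add: (52 − 29) = 23 mg/L × 1,097,650 L = 25,250 g cyanuric acid.
(a) At 98% purity: 25,250 / 0.98 = 25,760 g product.

(b) Volume: 428 m³ = 428,000 L.
(b) Available chlorine delivered: 1420 g × 0.884 = 1255 g as Cl₂.
(b) Concentration rise: 1255 g / 428,000 L = 2.933 mg/L = 2.93 ppm.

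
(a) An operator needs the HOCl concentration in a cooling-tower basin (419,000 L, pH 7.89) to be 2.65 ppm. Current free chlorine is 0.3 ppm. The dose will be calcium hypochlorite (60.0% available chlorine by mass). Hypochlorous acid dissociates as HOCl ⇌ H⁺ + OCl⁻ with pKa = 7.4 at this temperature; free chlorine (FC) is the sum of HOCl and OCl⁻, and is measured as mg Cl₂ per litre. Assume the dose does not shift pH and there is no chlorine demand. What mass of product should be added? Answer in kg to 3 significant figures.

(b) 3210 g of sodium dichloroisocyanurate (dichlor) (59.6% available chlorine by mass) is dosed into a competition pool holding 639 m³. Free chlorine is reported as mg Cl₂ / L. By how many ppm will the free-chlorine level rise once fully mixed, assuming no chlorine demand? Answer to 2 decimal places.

(a) [OCl⁻]/[HOCl] = 10^(pH − pKa) = 10^(7.89 − 7.4) = 3.09; fraction as HOCl = 1/(1 + 3.09) = 0.2445.
(a) Free chlorine required for 2.65 ppm HOCl: 2.65 / 0.2445 = 10.84 ppm.
(a) FC to add: 10.84 − 0.3 = 10.54 mg/L as Cl₂.
(a) Cl₂ equivalent: 10.54 mg/L × 419,000 L = 4416 g.
(a) Product at 60.0% available Cl: 4416 / 0.6 = 7360 g.

(b) Volume: 639 m³ = 639,000 L.
(b) Available chlorine delivered: 3210 g × 0.596 = 1913 g as Cl₂.
(b) Concentration rise: 1913 g / 639,000 L = 2.994 mg/L = 2.99 ppm.

(a) 7.36 kg; (b) 2.99 ppm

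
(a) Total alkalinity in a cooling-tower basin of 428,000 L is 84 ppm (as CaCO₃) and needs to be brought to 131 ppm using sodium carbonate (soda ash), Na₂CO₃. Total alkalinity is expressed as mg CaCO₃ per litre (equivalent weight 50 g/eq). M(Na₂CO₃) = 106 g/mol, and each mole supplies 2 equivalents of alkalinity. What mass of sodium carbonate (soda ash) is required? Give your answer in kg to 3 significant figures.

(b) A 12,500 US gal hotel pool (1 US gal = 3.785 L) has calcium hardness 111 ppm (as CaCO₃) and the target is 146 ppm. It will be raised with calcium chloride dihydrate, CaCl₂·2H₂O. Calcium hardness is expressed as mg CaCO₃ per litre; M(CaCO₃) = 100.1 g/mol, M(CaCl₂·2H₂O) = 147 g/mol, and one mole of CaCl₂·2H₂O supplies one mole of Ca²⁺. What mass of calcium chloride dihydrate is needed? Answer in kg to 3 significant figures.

(a) Alkalinity to add: (131 − 84) = 47 mg/L as CaCO₃ × 428,000 L = 20,120 g as CaCO₃.
(a) Equivalents: 20,120 g ÷ 50 g/eq = 402.3 eq.
(a) Each mole of Na₂CO₃ supplies 2 eq, so 402.3 / 2 = 201.2 mol.
(a) Mass: 201.2 mol × 106 g/mol = 21,320 g.

(b) Volume: 12,500 US gal × 3.785 L/gal = 47,312 L.
(b) Hardness to add: (146 − 111) = 35 mg/L as CaCO₃ × 47,312 L = 1656 g as CaCO₃.
(b) Moles of Ca²⁺ (1 mol Ca²⁺ ≡ 1 mol CaCO₃): 1656 / 100.1 g/mol = 16.54 mol.
(b) Mass of CaCl₂·2H₂O: 16.54 × 147 = 2432 g.

(a) 21.3 kg; (b) 2.43 kg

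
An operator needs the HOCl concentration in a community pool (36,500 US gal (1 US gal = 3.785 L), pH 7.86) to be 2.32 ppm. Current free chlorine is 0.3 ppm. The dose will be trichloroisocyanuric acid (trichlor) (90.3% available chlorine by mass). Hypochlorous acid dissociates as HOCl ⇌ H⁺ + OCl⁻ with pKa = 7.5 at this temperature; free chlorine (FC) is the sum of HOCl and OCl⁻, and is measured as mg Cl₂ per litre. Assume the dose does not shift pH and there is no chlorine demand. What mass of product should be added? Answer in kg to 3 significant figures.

1.12 kg

Volume: 36,500 US gal × 3.785 L/gal = 138,152 L.
[OCl⁻]/[HOCl] = 10^(pH − pKa) = 10^(7.86 − 7.5) = 2.291; fraction as HOCl = 1/(1 + 2.291) = 0.3039.
Free chlorine required for 2.32 ppm HOCl: 2.32 / 0.3039 = 7.635 ppm.
FC to add: 7.635 − 0.3 = 7.335 mg/L as Cl₂.
Cl₂ equivalent: 7.335 mg/L × 138,152 L = 1013 g.
Product at 90.3% available Cl: 1013 / 0.903 = 1122 g.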